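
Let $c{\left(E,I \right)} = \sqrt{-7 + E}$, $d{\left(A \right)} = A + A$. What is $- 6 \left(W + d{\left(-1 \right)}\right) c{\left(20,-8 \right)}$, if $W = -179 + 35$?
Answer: $876 \sqrt{13} \approx 3158.5$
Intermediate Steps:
$W = -144$
$d{\left(A \right)} = 2 A$
$- 6 \left(W + d{\left(-1 \right)}\right) c{\left(20,-8 \right)} = - 6 \left(-144 + 2 \left(-1\right)\right) \sqrt{-7 + 20} = - 6 \left(-144 - 2\right) \sqrt{13} = - 6 \left(- 146 \sqrt{13}\right) = 876 \sqrt{13}$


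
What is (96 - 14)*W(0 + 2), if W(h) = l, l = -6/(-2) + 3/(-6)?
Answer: 205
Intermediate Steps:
l = 5/2 (l = -6*(-½) + 3*(-⅙) = 3 - ½ = 5/2 ≈ 2.5000)
W(h) = 5/2
(96 - 14)*W(0 + 2) = (96 - 14)*(5/2) = 82*(5/2) = 205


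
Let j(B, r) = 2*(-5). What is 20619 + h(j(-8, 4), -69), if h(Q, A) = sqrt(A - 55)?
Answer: 20619 + 2*I*sqrt(31) ≈ 20619.0 + 11.136*I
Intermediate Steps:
j(B, r) = -10
h(Q, A) = sqrt(-55 + A)
20619 + h(j(-8, 4), -69) = 20619 + sqrt(-55 - 69) = 20619 + sqrt(-124) = 20619 + 2*I*sqrt(31)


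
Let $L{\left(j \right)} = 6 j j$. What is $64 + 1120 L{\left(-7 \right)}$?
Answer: $329344$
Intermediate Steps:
$L{\left(j \right)} = 6 j^{2}$
$64 + 1120 L{\left(-7 \right)} = 64 + 1120 \cdot 6 \left(-7\right)^{2} = 64 + 1120 \cdot 6 \cdot 49 = 64 + 1120 \cdot 294 = 64 + 329280 = 329344$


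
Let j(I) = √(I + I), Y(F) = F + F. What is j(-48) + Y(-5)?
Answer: -10 + 4*I*√6 ≈ -10.0 + 9.798*I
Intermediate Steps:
Y(F) = 2*F
j(I) = √2*√I (j(I) = √(2*I) = √2*√I)
j(-48) + Y(-5) = √2*√(-48) + 2*(-5) = √2*(4*I*√3) - 10 = 4*I*√6 - 10 = -10 + 4*I*√6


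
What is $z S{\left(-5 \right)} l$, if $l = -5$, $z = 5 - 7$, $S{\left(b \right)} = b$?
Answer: $-50$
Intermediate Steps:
$z = -2$
$z S{\left(-5 \right)} l = \left(-2\right) \left(-5\right) \left(-5\right) = 10 \left(-5\right) = -50$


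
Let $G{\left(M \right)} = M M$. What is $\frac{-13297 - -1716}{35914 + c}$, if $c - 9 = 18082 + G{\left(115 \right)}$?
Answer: $- \frac{11581}{67230} \approx -0.17226$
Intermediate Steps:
$G{\left(M \right)} = M^{2}$
$c = 31316$ ($c = 9 + \left(18082 + 115^{2}\right) = 9 + \left(18082 + 13225\right) = 9 + 31307 = 31316$)
$\frac{-13297 - -1716}{35914 + c} = \frac{-13297 - -1716}{35914 + 31316} = \frac{-13297 + 1716}{67230} = \left(-11581\right) \frac{1}{67230} = - \frac{11581}{67230}$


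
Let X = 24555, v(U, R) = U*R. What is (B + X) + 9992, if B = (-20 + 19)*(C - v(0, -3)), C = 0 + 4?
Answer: 34543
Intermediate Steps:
C = 4
v(U, R) = R*U
B = -4 (B = (-20 + 19)*(4 - (-3)*0) = -(4 - 1*0) = -(4 + 0) = -1*4 = -4)
(B + X) + 9992 = (-4 + 24555) + 9992 = 24551 + 9992 = 34543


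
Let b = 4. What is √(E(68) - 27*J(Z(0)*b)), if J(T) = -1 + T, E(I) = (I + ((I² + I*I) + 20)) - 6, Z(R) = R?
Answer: √9357 ≈ 96.732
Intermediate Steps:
E(I) = 14 + I + 2*I² (E(I) = (I + ((I² + I²) + 20)) - 6 = (I + (2*I² + 20)) - 6 = (I + (20 + 2*I²)) - 6 = (20 + I + 2*I²) - 6 = 14 + I + 2*I²)
√(E(68) - 27*J(Z(0)*b)) = √((14 + 68 + 2*68²) - 27*(-1 + 0*4)) = √((14 + 68 + 2*4624) - 27*(-1 + 0)) = √((14 + 68 + 9248) - 27*(-1)) = √(9330 + 27) = √9357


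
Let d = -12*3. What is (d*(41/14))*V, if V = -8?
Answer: 5904/7 ≈ 843.43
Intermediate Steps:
d = -36
(d*(41/14))*V = -1476/14*(-8) = -36*41/14*(-8) = -738/7*(-8) = 5904/7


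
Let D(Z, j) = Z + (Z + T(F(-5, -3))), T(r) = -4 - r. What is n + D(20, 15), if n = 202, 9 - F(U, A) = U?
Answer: 224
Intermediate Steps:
F(U, A) = 9 - U
D(Z, j) = -18 + 2*Z (D(Z, j) = Z + (Z + (-4 - (9 - 1*(-5)))) = Z + (Z + (-4 - (9 + 5))) = Z + (Z + (-4 - 1*14)) = Z + (Z + (-4 - 14)) = Z + (Z - 18) = Z + (-18 + Z) = -18 + 2*Z)
n + D(20, 15) = 202 + (-18 + 2*20) = 202 + (-18 + 40) = 202 + 22 = 224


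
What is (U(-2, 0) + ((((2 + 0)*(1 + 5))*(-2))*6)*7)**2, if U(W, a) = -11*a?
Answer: 1016064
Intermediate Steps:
(U(-2, 0) + ((((2 + 0)*(1 + 5))*(-2))*6)*7)**2 = (-11*0 + ((((2 + 0)*(1 + 5))*(-2))*6)*7)**2 = (0 + (((2*6)*(-2))*6)*7)**2 = (0 + ((12*(-2))*6)*7)**2 = (0 - 24*6*7)**2 = (0 - 144*7)**2 = (0 - 1008)**2 = (-1008)**2 = 1016064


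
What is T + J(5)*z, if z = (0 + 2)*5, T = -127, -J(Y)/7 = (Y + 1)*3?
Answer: -1387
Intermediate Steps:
J(Y) = -21 - 21*Y (J(Y) = -7*(Y + 1)*3 = -7*(1 + Y)*3 = -7*(3 + 3*Y) = -21 - 21*Y)
z = 10 (z = 2*5 = 10)
T + J(5)*z = -127 + (-21 - 21*5)*10 = -127 + (-21 - 105)*10 = -127 - 126*10 = -127 - 1260 = -1387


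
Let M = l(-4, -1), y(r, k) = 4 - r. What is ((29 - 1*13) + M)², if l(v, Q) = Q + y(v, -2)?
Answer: 529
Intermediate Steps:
l(v, Q) = 4 + Q - v (l(v, Q) = Q + (4 - v) = 4 + Q - v)
M = 7 (M = 4 - 1 - 1*(-4) = 4 - 1 + 4 = 7)
((29 - 1*13) + M)² = ((29 - 1*13) + 7)² = ((29 - 13) + 7)² = (16 + 7)² = 23² = 529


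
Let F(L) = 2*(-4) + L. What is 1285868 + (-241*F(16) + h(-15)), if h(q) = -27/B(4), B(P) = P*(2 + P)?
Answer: 10271511/8 ≈ 1.2839e+6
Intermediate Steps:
F(L) = -8 + L
h(q) = -9/8 (h(q) = -27*1/(4*(2 + 4)) = -27/(4*6) = -27/24 = -27*1/24 = -9/8)
1285868 + (-241*F(16) + h(-15)) = 1285868 + (-241*(-8 + 16) - 9/8) = 1285868 + (-241*8 - 9/8) = 1285868 + (-1928 - 9/8) = 1285868 - 15433/8 = 10271511/8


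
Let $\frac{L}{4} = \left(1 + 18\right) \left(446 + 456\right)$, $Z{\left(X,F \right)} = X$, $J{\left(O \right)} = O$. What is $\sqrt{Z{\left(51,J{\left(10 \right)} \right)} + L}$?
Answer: $\sqrt{68603} \approx 261.92$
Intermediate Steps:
$L = 68552$ ($L = 4 \left(1 + 18\right) \left(446 + 456\right) = 4 \cdot 19 \cdot 902 = 4 \cdot 17138 = 68552$)
$\sqrt{Z{\left(51,J{\left(10 \right)} \right)} + L} = \sqrt{51 + 68552} = \sqrt{68603}$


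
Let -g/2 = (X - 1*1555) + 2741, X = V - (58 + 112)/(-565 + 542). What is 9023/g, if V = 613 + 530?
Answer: -207529/107474 ≈ -1.9310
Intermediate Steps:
V = 1143
X = 26459/23 (X = 1143 - (58 + 112)/(-565 + 542) = 1143 - 170/(-23) = 1143 - 170*(-1)/23 = 1143 - 1*(-170/23) = 1143 + 170/23 = 26459/23 ≈ 1150.4)
g = -107474/23 (g = -2*((26459/23 - 1*1555) + 2741) = -2*((26459/23 - 1555) + 2741) = -2*(-9306/23 + 2741) = -2*53737/23 = -107474/23 ≈ -4672.8)
9023/g = 9023/(-107474/23) = 9023*(-23/107474) = -207529/107474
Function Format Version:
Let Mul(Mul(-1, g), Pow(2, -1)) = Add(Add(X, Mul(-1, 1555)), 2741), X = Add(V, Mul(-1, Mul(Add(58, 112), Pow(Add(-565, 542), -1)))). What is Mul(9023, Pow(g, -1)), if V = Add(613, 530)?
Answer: Rational(-207529, 107474) ≈ -1.9310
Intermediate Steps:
V = 1143
X = Rational(26459, 23) (X = Add(1143, Mul(-1, Mul(Add(58, 112), Pow(Add(-565, 542), -1)))) = Add(1143, Mul(-1, Mul(170, Pow(-23, -1)))) = Add(1143, Mul(-1, Mul(170, Rational(-1, 23)))) = Add(1143, Mul(-1, Rational(-170, 23))) = Add(1143, Rational(170, 23)) = Rational(26459, 23) ≈ 1150.4)
g = Rational(-107474, 23) (g = Mul(-2, Add(Add(Rational(26459, 23), Mul(-1, 1555)), 2741)) = Mul(-2, Add(Add(Rational(26459, 23), -1555), 2741)) = Mul(-2, Add(Rational(-9306, 23), 2741)) = Mul(-2, Rational(53737, 23)) = Rational(-107474, 23) ≈ -4672.8)
Mul(9023, Pow(g, -1)) = Mul(9023, Pow(Rational(-107474, 23), -1)) = Mul(9023, Rational(-23, 107474)) = Rational(-207529, 107474)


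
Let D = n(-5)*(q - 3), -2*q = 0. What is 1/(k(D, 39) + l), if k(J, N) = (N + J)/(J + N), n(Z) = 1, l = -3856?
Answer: -1/3855 ≈ -0.00025940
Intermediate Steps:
q = 0 (q = -½*0 = 0)
D = -3 (D = 1*(0 - 3) = 1*(-3) = -3)
k(J, N) = 1 (k(J, N) = (J + N)/(J + N) = 1)
1/(k(D, 39) + l) = 1/(1 - 3856) = 1/(-3855) = -1/3855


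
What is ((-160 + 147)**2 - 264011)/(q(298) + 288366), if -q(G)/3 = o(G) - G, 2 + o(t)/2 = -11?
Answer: -131921/144669 ≈ -0.91188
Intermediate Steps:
o(t) = -26 (o(t) = -4 + 2*(-11) = -4 - 22 = -26)
q(G) = 78 + 3*G (q(G) = -3*(-26 - G) = 78 + 3*G)
((-160 + 147)**2 - 264011)/(q(298) + 288366) = ((-160 + 147)**2 - 264011)/((78 + 3*298) + 288366) = ((-13)**2 - 264011)/((78 + 894) + 288366) = (169 - 264011)/(972 + 288366) = -263842/289338 = -263842*1/289338 = -131921/144669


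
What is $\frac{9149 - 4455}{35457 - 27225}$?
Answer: $\frac{2347}{4116} \approx 0.57021$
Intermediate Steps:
$\frac{9149 - 4455}{35457 - 27225} = \frac{4694}{8232} = 4694 \cdot \frac{1}{8232} = \frac{2347}{4116}$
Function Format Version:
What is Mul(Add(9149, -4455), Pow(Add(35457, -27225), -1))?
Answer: Rational(2347, 4116) ≈ 0.57021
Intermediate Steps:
Mul(Add(9149, -4455), Pow(Add(35457, -27225), -1)) = Mul(4694, Pow(8232, -1)) = Mul(4694, Rational(1, 8232)) = Rational(2347, 4116)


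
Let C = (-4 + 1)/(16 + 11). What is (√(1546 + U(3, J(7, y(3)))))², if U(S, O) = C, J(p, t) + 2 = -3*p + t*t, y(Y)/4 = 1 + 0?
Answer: 13913/9 ≈ 1545.9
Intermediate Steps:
y(Y) = 4 (y(Y) = 4*(1 + 0) = 4*1 = 4)
J(p, t) = -2 + t² - 3*p (J(p, t) = -2 + (-3*p + t*t) = -2 + (-3*p + t²) = -2 + (t² - 3*p) = -2 + t² - 3*p)
C = -⅑ (C = -3/27 = -3*1/27 = -⅑ ≈ -0.11111)
U(S, O) = -⅑
(√(1546 + U(3, J(7, y(3)))))² = (√(1546 - ⅑))² = (√(13913/9))² = (√13913/3)² = 13913/9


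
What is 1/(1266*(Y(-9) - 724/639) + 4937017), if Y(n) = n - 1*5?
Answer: 213/1047503881 ≈ 2.0334e-7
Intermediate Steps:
Y(n) = -5 + n (Y(n) = n - 5 = -5 + n)
1/(1266*(Y(-9) - 724/639) + 4937017) = 1/(1266*((-5 - 9) - 724/639) + 4937017) = 1/(1266*(-14 - 724*1/639) + 4937017) = 1/(1266*(-14 - 724/639) + 4937017) = 1/(1266*(-9670/639) + 4937017) = 1/(-4080740/213 + 4937017) = 1/(1047503881/213) = 213/1047503881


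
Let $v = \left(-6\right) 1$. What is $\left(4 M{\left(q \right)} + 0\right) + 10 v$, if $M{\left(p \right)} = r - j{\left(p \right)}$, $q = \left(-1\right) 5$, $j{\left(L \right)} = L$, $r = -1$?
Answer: $-44$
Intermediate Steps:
$q = -5$
$v = -6$
$M{\left(p \right)} = -1 - p$
$\left(4 M{\left(q \right)} + 0\right) + 10 v = \left(4 \left(-1 - -5\right) + 0\right) + 10 \left(-6\right) = \left(4 \left(-1 + 5\right) + 0\right) - 60 = \left(4 \cdot 4 + 0\right) - 60 = \left(16 + 0\right) - 60 = 16 - 60 = -44$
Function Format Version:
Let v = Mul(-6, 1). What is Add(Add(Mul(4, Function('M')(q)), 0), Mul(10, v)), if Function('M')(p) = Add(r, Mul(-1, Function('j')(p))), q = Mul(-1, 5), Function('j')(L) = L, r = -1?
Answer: -44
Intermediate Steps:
q = -5
v = -6
Function('M')(p) = Add(-1, Mul(-1, p))
Add(Add(Mul(4, Function('M')(q)), 0), Mul(10, v)) = Add(Add(Mul(4, Add(-1, Mul(-1, -5))), 0), Mul(10, -6)) = Add(Add(Mul(4, Add(-1, 5)), 0), -60) = Add(Add(Mul(4, 4), 0), -60) = Add(Add(16, 0), -60) = Add(16, -60) = -44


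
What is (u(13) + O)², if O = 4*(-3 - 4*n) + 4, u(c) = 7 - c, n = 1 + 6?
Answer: 15876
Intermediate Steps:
n = 7
O = -120 (O = 4*(-3 - 4*7) + 4 = 4*(-3 - 28) + 4 = 4*(-31) + 4 = -124 + 4 = -120)
(u(13) + O)² = ((7 - 1*13) - 120)² = ((7 - 13) - 120)² = (-6 - 120)² = (-126)² = 15876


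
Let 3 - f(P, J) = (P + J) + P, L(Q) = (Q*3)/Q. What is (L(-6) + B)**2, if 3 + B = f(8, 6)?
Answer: 361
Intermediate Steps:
L(Q) = 3 (L(Q) = (3*Q)/Q = 3)
f(P, J) = 3 - J - 2*P (f(P, J) = 3 - ((P + J) + P) = 3 - ((J + P) + P) = 3 - (J + 2*P) = 3 + (-J - 2*P) = 3 - J - 2*P)
B = -22 (B = -3 + (3 - 1*6 - 2*8) = -3 + (3 - 6 - 16) = -3 - 19 = -22)
(L(-6) + B)**2 = (3 - 22)**2 = (-19)**2 = 361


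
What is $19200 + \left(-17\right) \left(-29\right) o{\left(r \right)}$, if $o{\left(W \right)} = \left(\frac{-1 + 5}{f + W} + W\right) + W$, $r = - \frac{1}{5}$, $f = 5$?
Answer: $\frac{582409}{30} \approx 19414.0$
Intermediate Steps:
$r = - \frac{1}{5}$ ($r = \left(-1\right) \frac{1}{5} = - \frac{1}{5} \approx -0.2$)
$o{\left(W \right)} = 2 W + \frac{4}{5 + W}$ ($o{\left(W \right)} = \left(\frac{-1 + 5}{5 + W} + W\right) + W = \left(\frac{4}{5 + W} + W\right) + W = \left(W + \frac{4}{5 + W}\right) + W = 2 W + \frac{4}{5 + W}$)
$19200 + \left(-17\right) \left(-29\right) o{\left(r \right)} = 19200 + \left(-17\right) \left(-29\right) \frac{2 \left(2 + \left(- \frac{1}{5}\right)^{2} + 5 \left(- \frac{1}{5}\right)\right)}{5 - \frac{1}{5}} = 19200 + 493 \frac{2 \left(2 + \frac{1}{25} - 1\right)}{\frac{24}{5}} = 19200 + 493 \cdot 2 \cdot \frac{5}{24} \cdot \frac{26}{25} = 19200 + 493 \cdot \frac{13}{30} = 19200 + \frac{6409}{30} = \frac{582409}{30}$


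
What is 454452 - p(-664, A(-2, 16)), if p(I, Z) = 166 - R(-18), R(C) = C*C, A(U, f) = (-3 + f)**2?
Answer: 454610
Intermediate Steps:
R(C) = C**2
p(I, Z) = -158 (p(I, Z) = 166 - 1*(-18)**2 = 166 - 1*324 = 166 - 324 = -158)
454452 - p(-664, A(-2, 16)) = 454452 - 1*(-158) = 454452 + 158 = 454610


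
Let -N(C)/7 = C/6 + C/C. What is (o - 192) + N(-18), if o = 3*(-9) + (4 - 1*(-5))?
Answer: -196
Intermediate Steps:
N(C) = -7 - 7*C/6 (N(C) = -7*(C/6 + C/C) = -7*(C*(⅙) + 1) = -7*(C/6 + 1) = -7*(1 + C/6) = -7 - 7*C/6)
o = -18 (o = -27 + (4 + 5) = -27 + 9 = -18)
(o - 192) + N(-18) = (-18 - 192) + (-7 - 7/6*(-18)) = -210 + (-7 + 21) = -210 + 14 = -196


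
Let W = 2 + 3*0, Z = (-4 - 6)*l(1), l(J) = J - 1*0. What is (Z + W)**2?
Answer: 64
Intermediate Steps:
l(J) = J (l(J) = J + 0 = J)
Z = -10 (Z = (-4 - 6)*1 = -10*1 = -10)
W = 2 (W = 2 + 0 = 2)
(Z + W)**2 = (-10 + 2)**2 = (-8)**2 = 64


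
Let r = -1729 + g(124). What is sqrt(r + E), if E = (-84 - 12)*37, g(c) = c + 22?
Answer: I*sqrt(5135) ≈ 71.659*I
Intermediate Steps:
g(c) = 22 + c
E = -3552 (E = -96*37 = -3552)
r = -1583 (r = -1729 + (22 + 124) = -1729 + 146 = -1583)
sqrt(r + E) = sqrt(-1583 - 3552) = sqrt(-5135) = I*sqrt(5135)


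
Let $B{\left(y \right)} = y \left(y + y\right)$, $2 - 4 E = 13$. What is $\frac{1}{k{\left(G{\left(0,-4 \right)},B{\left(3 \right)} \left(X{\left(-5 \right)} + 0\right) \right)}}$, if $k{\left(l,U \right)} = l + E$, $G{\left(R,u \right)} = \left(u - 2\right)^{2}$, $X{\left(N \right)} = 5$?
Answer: $\frac{4}{133} \approx 0.030075$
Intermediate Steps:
$E = - \frac{11}{4}$ ($E = \frac{1}{2} - \frac{13}{4} = - \frac{11}{4} \approx -2.75$)
$B{\left(y \right)} = 2 y^{2}$ ($B{\left(y \right)} = y 2 y = 2 y^{2}$)
$G{\left(R,u \right)} = \left(-2 + u\right)^{2}$
$k{\left(l,U \right)} = - \frac{11}{4} + l$ ($k{\left(l,U \right)} = l - \frac{11}{4} = - \frac{11}{4} + l$)
$\frac{1}{k{\left(G{\left(0,-4 \right)},B{\left(3 \right)} \left(X{\left(-5 \right)} + 0\right) \right)}} = \frac{1}{- \frac{11}{4} + \left(-2 - 4\right)^{2}} = \frac{1}{- \frac{11}{4} + \left(-6\right)^{2}} = \frac{1}{- \frac{11}{4} + 36} = \frac{1}{\frac{133}{4}} = \frac{4}{133}$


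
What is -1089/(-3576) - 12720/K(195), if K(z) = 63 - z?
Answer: 1267513/13112 ≈ 96.668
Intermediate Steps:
-1089/(-3576) - 12720/K(195) = -1089/(-3576) - 12720/(63 - 1*195) = -1089*(-1/3576) - 12720/(63 - 195) = 363/1192 - 12720/(-132) = 363/1192 - 12720*(-1/132) = 363/1192 + 1060/11 = 1267513/13112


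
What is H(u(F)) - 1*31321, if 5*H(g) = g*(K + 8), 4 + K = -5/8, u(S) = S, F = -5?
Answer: -250595/8 ≈ -31324.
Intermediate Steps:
K = -37/8 (K = -4 - 5/8 = -37/8 ≈ -4.6250)
H(g) = 27*g/40 (H(g) = (g*(-37/8 + 8))/5 = (g*(27/8))/5 = (27*g/8)/5 = 27*g/40)
H(u(F)) - 1*31321 = (27/40)*(-5) - 1*31321 = -27/8 - 31321 = -250595/8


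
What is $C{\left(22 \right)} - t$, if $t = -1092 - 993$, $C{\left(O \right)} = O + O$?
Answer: $2129$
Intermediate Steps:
$C{\left(O \right)} = 2 O$
$t = -2085$ ($t = -1092 - 993 = -2085$)
$C{\left(22 \right)} - t = 2 \cdot 22 - -2085 = 44 + 2085 = 2129$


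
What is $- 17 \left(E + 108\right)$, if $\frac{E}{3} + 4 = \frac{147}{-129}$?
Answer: $- \frac{67677}{43} \approx -1573.9$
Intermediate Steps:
$E = - \frac{663}{43}$ ($E = -12 + 3 \frac{147}{-129} = -12 + 3 \cdot 147 \left(- \frac{1}{129}\right) = -12 + 3 \left(- \frac{49}{43}\right) = -12 - \frac{147}{43} = - \frac{663}{43} \approx -15.419$)
$- 17 \left(E + 108\right) = - 17 \left(- \frac{663}{43} + 108\right) = \left(-17\right) \frac{3981}{43} = - \frac{67677}{43}$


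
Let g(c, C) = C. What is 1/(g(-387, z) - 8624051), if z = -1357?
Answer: -1/8625408 ≈ -1.1594e-7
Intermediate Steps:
1/(g(-387, z) - 8624051) = 1/(-1357 - 8624051) = 1/(-8625408) = -1/8625408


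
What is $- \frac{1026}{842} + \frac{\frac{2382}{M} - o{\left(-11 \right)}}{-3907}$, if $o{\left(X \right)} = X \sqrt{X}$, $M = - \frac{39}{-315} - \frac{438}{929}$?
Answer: $\frac{29848751307}{55781696311} - \frac{11 i \sqrt{11}}{3907} \approx 0.5351 - 0.0093378 i$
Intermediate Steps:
$M = - \frac{33913}{97545}$ ($M = \left(-39\right) \left(- \frac{1}{315}\right) - \frac{438}{929} = \frac{13}{105} - \frac{438}{929} = - \frac{33913}{97545} \approx -0.34767$)
$o{\left(X \right)} = X^{\frac{3}{2}}$
$- \frac{1026}{842} + \frac{\frac{2382}{M} - o{\left(-11 \right)}}{-3907} = - \frac{1026}{842} + \frac{\frac{2382}{- \frac{33913}{97545}} - \left(-11\right)^{\frac{3}{2}}}{-3907} = \left(-1026\right) \frac{1}{842} + \left(2382 \left(- \frac{97545}{33913}\right) - - 11 i \sqrt{11}\right) \left(- \frac{1}{3907}\right) = - \frac{513}{421} + \left(- \frac{232352190}{33913} + 11 i \sqrt{11}\right) \left(- \frac{1}{3907}\right) = - \frac{513}{421} + \left(\frac{232352190}{132498091} - \frac{11 i \sqrt{11}}{3907}\right) = \frac{29848751307}{55781696311} - \frac{11 i \sqrt{11}}{3907}$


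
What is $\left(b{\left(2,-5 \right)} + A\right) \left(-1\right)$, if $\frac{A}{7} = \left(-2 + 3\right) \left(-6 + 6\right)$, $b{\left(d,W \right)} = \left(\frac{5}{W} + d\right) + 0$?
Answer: $-1$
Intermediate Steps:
$b{\left(d,W \right)} = d + \frac{5}{W}$ ($b{\left(d,W \right)} = \left(d + \frac{5}{W}\right) + 0 = d + \frac{5}{W}$)
$A = 0$ ($A = 7 \left(-2 + 3\right) \left(-6 + 6\right) = 7 \cdot 1 \cdot 0 = 7 \cdot 0 = 0$)
$\left(b{\left(2,-5 \right)} + A\right) \left(-1\right) = \left(\left(2 + \frac{5}{-5}\right) + 0\right) \left(-1\right) = \left(\left(2 + 5 \left(- \frac{1}{5}\right)\right) + 0\right) \left(-1\right) = \left(\left(2 - 1\right) + 0\right) \left(-1\right) = \left(1 + 0\right) \left(-1\right) = 1 \left(-1\right) = -1$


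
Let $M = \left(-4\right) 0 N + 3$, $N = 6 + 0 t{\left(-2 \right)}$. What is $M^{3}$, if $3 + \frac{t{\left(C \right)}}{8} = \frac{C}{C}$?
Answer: $27$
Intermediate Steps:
$t{\left(C \right)} = -16$ ($t{\left(C \right)} = -24 + 8 \frac{C}{C} = -24 + 8 \cdot 1 = -24 + 8 = -16$)
$N = 6$ ($N = 6 + 0 \left(-16\right) = 6 + 0 = 6$)
$M = 3$ ($M = \left(-4\right) 0 \cdot 6 + 3 = 0 \cdot 6 + 3 = 0 + 3 = 3$)
$M^{3} = 3^{3} = 27$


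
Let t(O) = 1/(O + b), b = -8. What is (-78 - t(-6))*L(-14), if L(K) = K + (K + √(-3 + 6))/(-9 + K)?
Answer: 24002/23 + 1091*√3/322 ≈ 1049.4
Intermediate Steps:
t(O) = 1/(-8 + O) (t(O) = 1/(O - 8) = 1/(-8 + O))
L(K) = K + (K + √3)/(-9 + K)
(-78 - t(-6))*L(-14) = (-78 - 1/(-8 - 6))*((√3 + (-14)² - 8*(-14))/(-9 - 14)) = (-78 - 1/(-14))*((√3 + 196 + 112)/(-23)) = (-78 - 1*(-1/14))*(-(308 + √3)/23) = (-78 + 1/14)*(-308/23 - √3/23) = -1091*(-308/23 - √3/23)/14 = 24002/23 + 1091*√3/322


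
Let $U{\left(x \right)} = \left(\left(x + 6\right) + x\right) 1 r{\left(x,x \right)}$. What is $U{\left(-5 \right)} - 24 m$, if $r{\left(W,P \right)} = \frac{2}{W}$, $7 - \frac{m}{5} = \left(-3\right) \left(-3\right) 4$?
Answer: $\frac{17408}{5} \approx 3481.6$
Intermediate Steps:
$m = -145$ ($m = 35 - 5 \left(-3\right) \left(-3\right) 4 = 35 - 5 \cdot 9 \cdot 4 = 35 - 180 = -145$)
$U{\left(x \right)} = \frac{2 \left(6 + 2 x\right)}{x}$ ($U{\left(x \right)} = \left(\left(x + 6\right) + x\right) 1 \frac{2}{x} = \left(\left(6 + x\right) + x\right) 1 \frac{2}{x} = \left(6 + 2 x\right) 1 \frac{2}{x} = \left(6 + 2 x\right) \frac{2}{x} = \frac{2 \left(6 + 2 x\right)}{x}$)
$U{\left(-5 \right)} - 24 m = \left(4 + \frac{12}{-5}\right) - -3480 = \left(4 + 12 \left(- \frac{1}{5}\right)\right) + 3480 = \left(4 - \frac{12}{5}\right) + 3480 = \frac{8}{5} + 3480 = \frac{17408}{5}$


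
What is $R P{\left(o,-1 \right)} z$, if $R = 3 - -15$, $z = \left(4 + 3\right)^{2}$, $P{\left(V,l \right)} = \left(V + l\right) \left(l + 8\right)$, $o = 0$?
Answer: $-6174$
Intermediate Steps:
$P{\left(V,l \right)} = \left(8 + l\right) \left(V + l\right)$ ($P{\left(V,l \right)} = \left(V + l\right) \left(8 + l\right) = \left(8 + l\right) \left(V + l\right)$)
$z = 49$ ($z = 7^{2} = 49$)
$R = 18$ ($R = 3 + 15 = 18$)
$R P{\left(o,-1 \right)} z = 18 \left(\left(-1\right)^{2} + 8 \cdot 0 + 8 \left(-1\right) + 0 \left(-1\right)\right) 49 = 18 \left(1 + 0 - 8 + 0\right) 49 = 18 \left(-7\right) 49 = \left(-126\right) 49 = -6174$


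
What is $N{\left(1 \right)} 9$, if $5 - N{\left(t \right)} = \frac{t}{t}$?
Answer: $36$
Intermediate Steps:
$N{\left(t \right)} = 4$ ($N{\left(t \right)} = 5 - \frac{t}{t} = 5 - 1 = 4$)
$N{\left(1 \right)} 9 = 4 \cdot 9 = 36$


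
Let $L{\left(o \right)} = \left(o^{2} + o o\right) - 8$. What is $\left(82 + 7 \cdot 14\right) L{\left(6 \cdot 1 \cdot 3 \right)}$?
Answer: $115200$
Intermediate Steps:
$L{\left(o \right)} = -8 + 2 o^{2}$ ($L{\left(o \right)} = \left(o^{2} + o^{2}\right) - 8 = 2 o^{2} - 8 = -8 + 2 o^{2}$)
$\left(82 + 7 \cdot 14\right) L{\left(6 \cdot 1 \cdot 3 \right)} = \left(82 + 7 \cdot 14\right) \left(-8 + 2 \left(6 \cdot 1 \cdot 3\right)^{2}\right) = \left(82 + 98\right) \left(-8 + 2 \left(6 \cdot 3\right)^{2}\right) = 180 \left(-8 + 2 \cdot 18^{2}\right) = 180 \left(-8 + 2 \cdot 324\right) = 180 \left(-8 + 648\right) = 180 \cdot 640 = 115200$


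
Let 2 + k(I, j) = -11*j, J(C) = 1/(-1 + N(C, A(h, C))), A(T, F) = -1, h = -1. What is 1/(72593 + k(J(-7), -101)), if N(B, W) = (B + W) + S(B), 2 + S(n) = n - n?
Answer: 1/73702 ≈ 1.3568e-5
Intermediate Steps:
S(n) = -2 (S(n) = -2 + (n - n) = -2 + 0 = -2)
N(B, W) = -2 + B + W (N(B, W) = (B + W) - 2 = -2 + B + W)
J(C) = 1/(-4 + C) (J(C) = 1/(-1 + (-2 + C - 1)) = 1/(-1 + (-3 + C)) = 1/(-4 + C))
k(I, j) = -2 - 11*j
1/(72593 + k(J(-7), -101)) = 1/(72593 + (-2 - 11*(-101))) = 1/(72593 + (-2 + 1111)) = 1/(72593 + 1109) = 1/73702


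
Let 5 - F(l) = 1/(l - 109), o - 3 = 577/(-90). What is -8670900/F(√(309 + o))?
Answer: -1292891886300/746939 + 743220*√275030/746939 ≈ -1.7304e+6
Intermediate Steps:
o = -307/90 (o = 3 + 577/(-90) = 3 + 577*(-1/90) = 3 - 577/90 = -307/90 ≈ -3.4111)
F(l) = 5 - 1/(-109 + l) (F(l) = 5 - 1/(l - 109) = 5 - 1/(-109 + l))
-8670900/F(√(309 + o)) = -8670900*(-109 + √(309 - 307/90))/(-546 + 5*√(309 - 307/90)) = -8670900*(-109 + √(27503/90))/(-546 + 5*√(27503/90)) = -8670900*(-109 + √275030/30)/(-546 + 5*(√275030/30)) = -8670900*(-109 + √275030/30)/(-546 + √275030/6)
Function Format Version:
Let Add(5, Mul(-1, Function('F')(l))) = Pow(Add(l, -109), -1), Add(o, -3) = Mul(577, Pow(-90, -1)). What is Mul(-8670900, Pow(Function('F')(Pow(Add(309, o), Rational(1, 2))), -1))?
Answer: Add(Rational(-1292891886300, 746939), Mul(Rational(743220, 746939), Pow(275030, Rational(1, 2)))) ≈ -1.7304e+6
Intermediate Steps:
o = Rational(-307, 90) (o = Add(3, Mul(577, Pow(-90, -1))) = Add(3, Mul(577, Rational(-1, 90))) = Add(3, Rational(-577, 90)) = Rational(-307, 90) ≈ -3.4111)
Function('F')(l) = Add(5, Mul(-1, Pow(Add(-109, l), -1))) (Function('F')(l) = Add(5, Mul(-1, Pow(Add(l, -109), -1))) = Add(5, Mul(-1, Pow(Add(-109, l), -1))))
Mul(-8670900, Pow(Function('F')(Pow(Add(309, o), Rational(1, 2))), -1)) = Mul(-8670900, Pow(Mul(Pow(Add(-109, Pow(Add(309, Rational(-307, 90)), Rational(1, 2))), -1), Add(-546, Mul(5, Pow(Add(309, Rational(-307, 90)), Rational(1, 2))))), -1)) = Mul(-8670900, Pow(Mul(Pow(Add(-109, Pow(Rational(27503, 90), Rational(1, 2))), -1), Add(-546, Mul(5, Pow(Rational(27503, 90), Rational(1, 2))))), -1)) = Mul(-8670900, Pow(Mul(Pow(Add(-109, Mul(Rational(1, 30), Pow(275030, Rational(1, 2)))), -1), Add(-546, Mul(5, Mul(Rational(1, 30), Pow(275030, Rational(1, 2)))))), -1)) = Mul(-8670900, Pow(Mul(Pow(Add(-109, Mul(Rational(1, 30), Pow(275030, Rational(1, 2)))), -1), Add(-546, Mul(Rational(1, 6), Pow(275030, Rational(1, 2))))), -1)) = Mul(-8670900, Mul(Pow(Add(-546, Mul(Rational(1, 6), Pow(275030, Rational(1, 2)))), -1), Add(-109, Mul(Rational(1, 30), Pow(275030, Rational(1, 2)))))) = Mul(-8670900, Pow(Add(-546, Mul(Rational(1, 6), Pow(275030, Rational(1, 2)))), -1), Add(-109, Mul(Rational(1, 30), Pow(275030, Rational(1, 2)))))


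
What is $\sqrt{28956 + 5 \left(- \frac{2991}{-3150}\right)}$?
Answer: $\frac{\sqrt{1277168970}}{210} \approx 170.18$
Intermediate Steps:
$\sqrt{28956 + 5 \left(- \frac{2991}{-3150}\right)} = \sqrt{28956 + 5 \left(\left(-2991\right) \left(- \frac{1}{3150}\right)\right)} = \sqrt{28956 + 5 \cdot \frac{997}{1050}} = \sqrt{28956 + \frac{997}{210}} = \sqrt{\frac{6081757}{210}} = \frac{\sqrt{1277168970}}{210}$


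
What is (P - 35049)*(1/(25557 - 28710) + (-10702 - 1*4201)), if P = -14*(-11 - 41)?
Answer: 1612714960360/3153 ≈ 5.1149e+8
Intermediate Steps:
P = 728 (P = -14*(-52) = 728)
(P - 35049)*(1/(25557 - 28710) + (-10702 - 1*4201)) = (728 - 35049)*(1/(25557 - 28710) + (-10702 - 1*4201)) = -34321*(1/(-3153) + (-10702 - 4201)) = -34321*(-1/3153 - 14903) = -34321*(-46989160/3153) = 1612714960360/3153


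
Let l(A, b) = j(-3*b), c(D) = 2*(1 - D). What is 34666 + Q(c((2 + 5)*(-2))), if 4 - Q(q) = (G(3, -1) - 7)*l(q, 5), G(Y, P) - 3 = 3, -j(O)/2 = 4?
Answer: 34662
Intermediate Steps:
c(D) = 2 - 2*D
j(O) = -8 (j(O) = -2*4 = -8)
l(A, b) = -8
G(Y, P) = 6 (G(Y, P) = 3 + 3 = 6)
Q(q) = -4 (Q(q) = 4 - (6 - 7)*(-8) = 4 - (-1)*(-8) = 4 - 1*8 = 4 - 8 = -4)
34666 + Q(c((2 + 5)*(-2))) = 34666 - 4 = 34662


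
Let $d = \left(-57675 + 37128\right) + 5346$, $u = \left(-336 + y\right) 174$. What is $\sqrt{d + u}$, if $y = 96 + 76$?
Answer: $i \sqrt{43737} \approx 209.13 i$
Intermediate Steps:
$y = 172$
$u = -28536$ ($u = \left(-336 + 172\right) 174 = \left(-164\right) 174 = -28536$)
$d = -15201$ ($d = -20547 + 5346 = -15201$)
$\sqrt{d + u} = \sqrt{-15201 - 28536} = \sqrt{-43737} = i \sqrt{43737}$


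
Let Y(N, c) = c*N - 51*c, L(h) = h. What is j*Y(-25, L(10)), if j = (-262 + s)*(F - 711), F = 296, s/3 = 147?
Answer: 56456600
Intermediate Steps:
s = 441 (s = 3*147 = 441)
Y(N, c) = -51*c + N*c (Y(N, c) = N*c - 51*c = -51*c + N*c)
j = -74285 (j = (-262 + 441)*(296 - 711) = 179*(-415) = -74285)
j*Y(-25, L(10)) = -742850*(-51 - 25) = -742850*(-76) = -74285*(-760) = 56456600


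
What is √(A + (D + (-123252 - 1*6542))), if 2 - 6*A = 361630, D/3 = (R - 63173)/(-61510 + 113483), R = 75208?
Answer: I*√4620610979548167/155919 ≈ 435.96*I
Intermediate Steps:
D = 36105/51973 (D = 3*((75208 - 63173)/(-61510 + 113483)) = 3*(12035/51973) = 36105/51973 ≈ 0.69469)
A = -180814/3 (A = ⅓ - ⅙*361630 = ⅓ - 180815/3 = -180814/3 ≈ -60271.)
√(A + (D + (-123252 - 1*6542))) = √(-180814/3 + (36105/51973 + (-123252 - 1*6542))) = √(-180814/3 + (36105/51973 + (-123252 - 6542))) = √(-180814/3 + (36105/51973 - 129794)) = √(-180814/3 - 6745747457/51973) = √(-29634688393/155919) = I*√4620610979548167/155919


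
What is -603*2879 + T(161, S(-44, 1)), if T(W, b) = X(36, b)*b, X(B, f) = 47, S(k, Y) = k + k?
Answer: -1740173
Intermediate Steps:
S(k, Y) = 2*k
T(W, b) = 47*b
-603*2879 + T(161, S(-44, 1)) = -603*2879 + 47*(2*(-44)) = -1736037 + 47*(-88) = -1736037 - 4136 = -1740173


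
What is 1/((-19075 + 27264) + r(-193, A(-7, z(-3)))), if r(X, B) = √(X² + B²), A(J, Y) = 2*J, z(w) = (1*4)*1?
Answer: 8189/67022276 - √37445/67022276 ≈ 0.00011930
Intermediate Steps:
z(w) = 4 (z(w) = 4*1 = 4)
r(X, B) = √(B² + X²)
1/((-19075 + 27264) + r(-193, A(-7, z(-3)))) = 1/((-19075 + 27264) + √((2*(-7))² + (-193)²)) = 1/(8189 + √((-14)² + 37249)) = 1/(8189 + √(196 + 37249)) = 1/(8189 + √37445)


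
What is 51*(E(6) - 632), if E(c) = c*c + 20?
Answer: -29376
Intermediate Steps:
E(c) = 20 + c² (E(c) = c² + 20 = 20 + c²)
51*(E(6) - 632) = 51*((20 + 6²) - 632) = 51*((20 + 36) - 632) = 51*(56 - 632) = 51*(-576) = -29376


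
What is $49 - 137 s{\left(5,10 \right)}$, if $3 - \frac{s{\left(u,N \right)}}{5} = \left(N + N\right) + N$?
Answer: $18544$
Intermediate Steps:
$s{\left(u,N \right)} = 15 - 15 N$ ($s{\left(u,N \right)} = 15 - 5 \left(\left(N + N\right) + N\right) = 15 - 5 \left(2 N + N\right) = 15 - 5 \cdot 3 N = 15 - 15 N$)
$49 - 137 s{\left(5,10 \right)} = 49 - 137 \left(15 - 150\right) = 49 - -18495 = 49 + 18495 = 18544$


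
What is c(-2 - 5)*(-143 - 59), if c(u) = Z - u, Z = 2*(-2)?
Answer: -606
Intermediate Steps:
Z = -4
c(u) = -4 - u
c(-2 - 5)*(-143 - 59) = (-4 - (-2 - 5))*(-143 - 59) = (-4 - 1*(-7))*(-202) = (-4 + 7)*(-202) = 3*(-202) = -606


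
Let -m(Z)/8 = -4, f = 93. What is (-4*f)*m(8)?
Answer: -11904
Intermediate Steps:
m(Z) = 32 (m(Z) = -8*(-4) = 32)
(-4*f)*m(8) = -4*93*32 = -372*32 = -11904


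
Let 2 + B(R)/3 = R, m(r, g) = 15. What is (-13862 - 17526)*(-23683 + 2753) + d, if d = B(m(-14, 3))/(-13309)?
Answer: 8743358729521/13309 ≈ 6.5695e+8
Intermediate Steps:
B(R) = -6 + 3*R
d = -39/13309 (d = (-6 + 3*15)/(-13309) = (-6 + 45)*(-1/13309) = 39*(-1/13309) = -39/13309 ≈ -0.0029303)
(-13862 - 17526)*(-23683 + 2753) + d = (-13862 - 17526)*(-23683 + 2753) - 39/13309 = -31388*(-20930) - 39/13309 = 656950840 - 39/13309 = 8743358729521/13309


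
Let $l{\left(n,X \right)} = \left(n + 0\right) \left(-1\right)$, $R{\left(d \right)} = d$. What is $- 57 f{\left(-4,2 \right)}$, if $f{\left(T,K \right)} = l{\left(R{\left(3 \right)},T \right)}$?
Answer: $171$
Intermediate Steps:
$l{\left(n,X \right)} = - n$ ($l{\left(n,X \right)} = n \left(-1\right) = - n$)
$f{\left(T,K \right)} = -3$ ($f{\left(T,K \right)} = \left(-1\right) 3 = -3$)
$- 57 f{\left(-4,2 \right)} = \left(-57\right) \left(-3\right) = 171$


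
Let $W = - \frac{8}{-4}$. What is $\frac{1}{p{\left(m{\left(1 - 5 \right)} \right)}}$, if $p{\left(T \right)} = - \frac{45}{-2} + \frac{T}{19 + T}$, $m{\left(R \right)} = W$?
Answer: $\frac{42}{949} \approx 0.044257$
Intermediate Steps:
$W = 2$ ($W = \left(-8\right) \left(- \frac{1}{4}\right) = 2$)
$m{\left(R \right)} = 2$
$p{\left(T \right)} = \frac{45}{2} + \frac{T}{19 + T}$ ($p{\left(T \right)} = \left(-45\right) \left(- \frac{1}{2}\right) + \frac{T}{19 + T} = \frac{45}{2} + \frac{T}{19 + T}$)
$\frac{1}{p{\left(m{\left(1 - 5 \right)} \right)}} = \frac{1}{\frac{1}{2} \frac{1}{19 + 2} \left(855 + 47 \cdot 2\right)} = \frac{1}{\frac{1}{2} \cdot \frac{1}{21} \left(855 + 94\right)} = \frac{1}{\frac{1}{2} \cdot \frac{1}{21} \cdot 949} = \frac{1}{\frac{949}{42}} = \frac{42}{949}$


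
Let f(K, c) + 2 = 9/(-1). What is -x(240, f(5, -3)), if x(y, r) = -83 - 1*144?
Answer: 227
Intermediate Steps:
f(K, c) = -11 (f(K, c) = -2 + 9/(-1) = -2 + 9*(-1) = -2 - 9 = -11)
x(y, r) = -227 (x(y, r) = -83 - 144 = -227)
-x(240, f(5, -3)) = -1*(-227) = 227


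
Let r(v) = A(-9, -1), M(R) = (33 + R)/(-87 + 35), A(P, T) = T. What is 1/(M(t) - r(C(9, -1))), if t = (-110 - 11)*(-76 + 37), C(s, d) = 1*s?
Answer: -13/1175 ≈ -0.011064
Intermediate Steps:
C(s, d) = s
t = 4719 (t = -121*(-39) = 4719)
M(R) = -33/52 - R/52 (M(R) = (33 + R)/(-52) = (33 + R)*(-1/52) = -33/52 - R/52)
r(v) = -1
1/(M(t) - r(C(9, -1))) = 1/((-33/52 - 1/52*4719) - 1*(-1)) = 1/((-33/52 - 363/4) + 1) = 1/(-1188/13 + 1) = 1/(-1175/13) = -13/1175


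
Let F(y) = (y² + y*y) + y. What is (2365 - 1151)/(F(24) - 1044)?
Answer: 607/66 ≈ 9.1970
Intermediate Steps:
F(y) = y + 2*y² (F(y) = (y² + y²) + y = 2*y² + y = y + 2*y²)
(2365 - 1151)/(F(24) - 1044) = (2365 - 1151)/(24*(1 + 2*24) - 1044) = 1214/(24*(1 + 48) - 1044) = 1214/(24*49 - 1044) = 1214/(1176 - 1044) = 1214/132 = 1214*(1/132) = 607/66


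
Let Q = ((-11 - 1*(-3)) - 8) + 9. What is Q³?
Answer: -343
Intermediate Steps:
Q = -7 (Q = ((-11 + 3) - 8) + 9 = (-8 - 8) + 9 = -16 + 9 = -7)
Q³ = (-7)³ = -343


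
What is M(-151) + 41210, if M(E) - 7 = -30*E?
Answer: 45747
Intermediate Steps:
M(E) = 7 - 30*E
M(-151) + 41210 = (7 - 30*(-151)) + 41210 = (7 + 4530) + 41210 = 4537 + 41210 = 45747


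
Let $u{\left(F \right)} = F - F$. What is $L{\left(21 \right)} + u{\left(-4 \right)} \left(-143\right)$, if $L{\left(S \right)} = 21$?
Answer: $21$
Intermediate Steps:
$u{\left(F \right)} = 0$
$L{\left(21 \right)} + u{\left(-4 \right)} \left(-143\right) = 21 + 0 \left(-143\right) = 21 + 0 = 21$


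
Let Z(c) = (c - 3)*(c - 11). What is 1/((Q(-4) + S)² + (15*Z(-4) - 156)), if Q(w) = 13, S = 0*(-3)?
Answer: 1/1588 ≈ 0.00062972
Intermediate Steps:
S = 0
Z(c) = (-11 + c)*(-3 + c) (Z(c) = (-3 + c)*(-11 + c) = (-11 + c)*(-3 + c))
1/((Q(-4) + S)² + (15*Z(-4) - 156)) = 1/((13 + 0)² + (15*(33 + (-4)² - 14*(-4)) - 156)) = 1/(13² + (15*(33 + 16 + 56) - 156)) = 1/(169 + (15*105 - 156)) = 1/(169 + (1575 - 156)) = 1/(169 + 1419) = 1/1588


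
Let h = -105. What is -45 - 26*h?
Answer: 2685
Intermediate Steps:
-45 - 26*h = -45 - 26*(-105) = -45 + 2730 = 2685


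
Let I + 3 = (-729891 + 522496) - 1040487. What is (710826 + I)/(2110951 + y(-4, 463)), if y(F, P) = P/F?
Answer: -2148236/8443341 ≈ -0.25443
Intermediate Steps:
I = -1247885 (I = -3 + ((-729891 + 522496) - 1040487) = -3 + (-207395 - 1040487) = -3 - 1247882 = -1247885)
(710826 + I)/(2110951 + y(-4, 463)) = (710826 - 1247885)/(2110951 + 463/(-4)) = -537059/(2110951 + 463*(-¼)) = -537059/(2110951 - 463/4) = -537059/8443341/4 = -537059*4/8443341 = -2148236/8443341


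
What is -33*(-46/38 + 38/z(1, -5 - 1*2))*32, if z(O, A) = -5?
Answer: 883872/95 ≈ 9303.9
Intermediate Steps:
-33*(-46/38 + 38/z(1, -5 - 1*2))*32 = -33*(-46/38 + 38/(-5))*32 = -33*(-46*1/38 + 38*(-1/5))*32 = -33*(-23/19 - 38/5)*32 = -33*(-837/95)*32 = (27621/95)*32 = 883872/95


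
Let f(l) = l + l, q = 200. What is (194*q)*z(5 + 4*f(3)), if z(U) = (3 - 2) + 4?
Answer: 194000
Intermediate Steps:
f(l) = 2*l
z(U) = 5 (z(U) = 1 + 4 = 5)
(194*q)*z(5 + 4*f(3)) = (194*200)*5 = 38800*5 = 194000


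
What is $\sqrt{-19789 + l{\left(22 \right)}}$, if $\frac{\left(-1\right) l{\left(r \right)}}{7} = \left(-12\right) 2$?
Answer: $i \sqrt{19621} \approx 140.07 i$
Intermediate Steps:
$l{\left(r \right)} = 168$ ($l{\left(r \right)} = - 7 \left(\left(-12\right) 2\right) = \left(-7\right) \left(-24\right) = 168$)
$\sqrt{-19789 + l{\left(22 \right)}} = \sqrt{-19789 + 168} = \sqrt{-19621} = i \sqrt{19621}$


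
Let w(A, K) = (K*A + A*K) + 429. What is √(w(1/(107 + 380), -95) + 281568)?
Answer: 7*√1364915387/487 ≈ 531.03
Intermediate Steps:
w(A, K) = 429 + 2*A*K (w(A, K) = (A*K + A*K) + 429 = 2*A*K + 429 = 429 + 2*A*K)
√(w(1/(107 + 380), -95) + 281568) = √((429 + 2*(-95)/(107 + 380)) + 281568) = √((429 + 2*(-95)/487) + 281568) = √((429 + 2*(1/487)*(-95)) + 281568) = √((429 - 190/487) + 281568) = √(208733/487 + 281568) = √(137332349/487) = 7*√1364915387/487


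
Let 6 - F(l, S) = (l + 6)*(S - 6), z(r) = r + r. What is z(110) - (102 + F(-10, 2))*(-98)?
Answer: 9236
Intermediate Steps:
z(r) = 2*r
F(l, S) = 6 - (-6 + S)*(6 + l) (F(l, S) = 6 - (l + 6)*(S - 6) = 6 - (6 + l)*(-6 + S) = 6 - (-6 + S)*(6 + l))
z(110) - (102 + F(-10, 2))*(-98) = 2*110 - (102 + (42 - 6*2 + 6*(-10) - 1*2*(-10)))*(-98) = 220 - (102 + (42 - 12 - 60 + 20))*(-98) = 220 - (102 - 10)*(-98) = 220 - 92*(-98) = 220 - 1*(-9016) = 220 + 9016 = 9236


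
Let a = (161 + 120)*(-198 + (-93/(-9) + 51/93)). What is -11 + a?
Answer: -4890985/93 ≈ -52591.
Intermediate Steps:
a = -4889962/93 (a = 281*(-198 + (-93*(-⅑) + 51*(1/93))) = 281*(-198 + (31/3 + 17/31)) = 281*(-198 + 1012/93) = 281*(-17402/93) = -4889962/93 ≈ -52580.)
-11 + a = -11 - 4889962/93 = -4890985/93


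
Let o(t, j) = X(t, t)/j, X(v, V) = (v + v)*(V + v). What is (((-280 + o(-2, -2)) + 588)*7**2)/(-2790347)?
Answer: -2100/398621 ≈ -0.0052682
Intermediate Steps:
X(v, V) = 2*v*(V + v) (X(v, V) = (2*v)*(V + v) = 2*v*(V + v))
o(t, j) = 4*t**2/j (o(t, j) = (2*t*(t + t))/j = (2*t*(2*t))/j = (4*t**2)/j = 4*t**2/j)
(((-280 + o(-2, -2)) + 588)*7**2)/(-2790347) = (((-280 + 4*(-2)**2/(-2)) + 588)*7**2)/(-2790347) = (((-280 + 4*(-1/2)*4) + 588)*49)*(-1/2790347) = (((-280 - 8) + 588)*49)*(-1/2790347) = ((-288 + 588)*49)*(-1/2790347) = (300*49)*(-1/2790347) = 14700*(-1/2790347) = -2100/398621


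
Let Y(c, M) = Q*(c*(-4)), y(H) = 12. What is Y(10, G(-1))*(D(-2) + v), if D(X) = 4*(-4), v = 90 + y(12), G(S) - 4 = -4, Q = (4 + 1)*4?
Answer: -68800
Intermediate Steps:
Q = 20 (Q = 5*4 = 20)
G(S) = 0 (G(S) = 4 - 4 = 0)
Y(c, M) = -80*c (Y(c, M) = 20*(c*(-4)) = 20*(-4*c) = -80*c)
v = 102 (v = 90 + 12 = 102)
D(X) = -16
Y(10, G(-1))*(D(-2) + v) = (-80*10)*(-16 + 102) = -800*86 = -68800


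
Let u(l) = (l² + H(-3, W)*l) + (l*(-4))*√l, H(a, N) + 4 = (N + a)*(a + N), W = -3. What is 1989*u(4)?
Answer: 222768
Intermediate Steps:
H(a, N) = -4 + (N + a)² (H(a, N) = -4 + (N + a)*(a + N) = -4 + (N + a)*(N + a) = -4 + (N + a)²)
u(l) = l² - 4*l^(3/2) + 32*l (u(l) = (l² + (-4 + (-3 - 3)²)*l) + (l*(-4))*√l = (l² + (-4 + (-6)²)*l) + (-4*l)*√l = (l² + (-4 + 36)*l) - 4*l^(3/2) = (l² + 32*l) - 4*l^(3/2) = l² - 4*l^(3/2) + 32*l)
1989*u(4) = 1989*(4² - 4*4^(3/2) + 32*4) = 1989*(16 - 4*8 + 128) = 1989*(16 - 32 + 128) = 1989*112 = 222768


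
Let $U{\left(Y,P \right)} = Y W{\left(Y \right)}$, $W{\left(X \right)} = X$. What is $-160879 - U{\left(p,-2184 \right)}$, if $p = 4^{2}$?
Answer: $-161135$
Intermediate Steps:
$p = 16$
$U{\left(Y,P \right)} = Y^{2}$ ($U{\left(Y,P \right)} = Y Y = Y^{2}$)
$-160879 - U{\left(p,-2184 \right)} = -160879 - 16^{2} = -160879 - 256 = -161135$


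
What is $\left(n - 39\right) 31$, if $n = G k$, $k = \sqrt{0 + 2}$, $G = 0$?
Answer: $-1209$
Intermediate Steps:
$k = \sqrt{2} \approx 1.4142$
$n = 0$ ($n = 0 \sqrt{2} = 0$)
$\left(n - 39\right) 31 = \left(0 - 39\right) 31 = \left(-39\right) 31 = -1209$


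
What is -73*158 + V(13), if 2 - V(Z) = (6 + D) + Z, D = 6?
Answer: -11557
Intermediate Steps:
V(Z) = -10 - Z (V(Z) = 2 - ((6 + 6) + Z) = 2 - (12 + Z) = 2 + (-12 - Z) = -10 - Z)
-73*158 + V(13) = -73*158 + (-10 - 1*13) = -11534 + (-10 - 13) = -11534 - 23 = -11557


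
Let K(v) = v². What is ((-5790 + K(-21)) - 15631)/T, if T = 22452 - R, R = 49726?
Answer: 10/13 ≈ 0.76923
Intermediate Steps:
T = -27274 (T = 22452 - 1*49726 = 22452 - 49726 = -27274)
((-5790 + K(-21)) - 15631)/T = ((-5790 + (-21)²) - 15631)/(-27274) = ((-5790 + 441) - 15631)*(-1/27274) = (-5349 - 15631)*(-1/27274) = -20980*(-1/27274) = 10/13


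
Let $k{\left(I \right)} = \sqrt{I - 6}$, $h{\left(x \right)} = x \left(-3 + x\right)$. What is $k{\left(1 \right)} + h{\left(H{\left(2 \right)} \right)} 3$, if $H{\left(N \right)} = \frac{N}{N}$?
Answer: $-6 + i \sqrt{5} \approx -6.0 + 2.2361 i$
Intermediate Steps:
$H{\left(N \right)} = 1$
$k{\left(I \right)} = \sqrt{-6 + I}$
$k{\left(1 \right)} + h{\left(H{\left(2 \right)} \right)} 3 = \sqrt{-6 + 1} + 1 \left(-3 + 1\right) 3 = \sqrt{-5} + 1 \left(-2\right) 3 = i \sqrt{5} - 6 = -6 + i \sqrt{5}$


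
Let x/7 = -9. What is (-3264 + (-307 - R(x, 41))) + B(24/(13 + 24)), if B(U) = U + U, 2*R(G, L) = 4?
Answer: -132153/37 ≈ -3571.7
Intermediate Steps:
x = -63 (x = 7*(-9) = -63)
R(G, L) = 2 (R(G, L) = (½)*4 = 2)
B(U) = 2*U
(-3264 + (-307 - R(x, 41))) + B(24/(13 + 24)) = (-3264 + (-307 - 1*2)) + 2*(24/(13 + 24)) = (-3264 + (-307 - 2)) + 2*(24/37) = (-3264 - 309) + 2*(24*(1/37)) = -3573 + 2*(24/37) = -3573 + 48/37 = -132153/37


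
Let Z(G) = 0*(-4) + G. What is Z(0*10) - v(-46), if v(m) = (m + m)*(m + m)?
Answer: -8464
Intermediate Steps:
Z(G) = G (Z(G) = 0 + G = G)
v(m) = 4*m² (v(m) = (2*m)*(2*m) = 4*m²)
Z(0*10) - v(-46) = 0*10 - 4*(-46)² = 0 - 4*2116 = 0 - 1*8464 = 0 - 8464 = -8464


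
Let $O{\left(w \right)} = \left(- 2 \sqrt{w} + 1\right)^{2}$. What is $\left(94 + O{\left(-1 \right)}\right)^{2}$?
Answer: $8265 - 728 i \approx 8265.0 - 728.0 i$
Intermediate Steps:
$O{\left(w \right)} = \left(1 - 2 \sqrt{w}\right)^{2}$
$\left(94 + O{\left(-1 \right)}\right)^{2} = \left(94 + \left(-1 + 2 \sqrt{-1}\right)^{2}\right)^{2} = \left(94 + \left(-1 + 2 i\right)^{2}\right)^{2}$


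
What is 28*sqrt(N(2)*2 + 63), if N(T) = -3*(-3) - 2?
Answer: 28*sqrt(77) ≈ 245.70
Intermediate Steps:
N(T) = 7 (N(T) = 9 - 2 = 7)
28*sqrt(N(2)*2 + 63) = 28*sqrt(7*2 + 63) = 28*sqrt(14 + 63) = 28*sqrt(77)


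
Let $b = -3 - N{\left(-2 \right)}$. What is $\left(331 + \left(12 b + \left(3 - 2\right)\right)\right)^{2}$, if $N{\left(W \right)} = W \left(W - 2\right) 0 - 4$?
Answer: $118336$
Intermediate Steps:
$N{\left(W \right)} = -4$ ($N{\left(W \right)} = W \left(-2 + W\right) 0 - 4 = 0 - 4 = -4$)
$b = 1$ ($b = -3 - -4 = -3 + 4 = 1$)
$\left(331 + \left(12 b + \left(3 - 2\right)\right)\right)^{2} = \left(331 + \left(12 \cdot 1 + \left(3 - 2\right)\right)\right)^{2} = \left(331 + \left(12 + 1\right)\right)^{2} = \left(331 + 13\right)^{2} = 344^{2} = 118336$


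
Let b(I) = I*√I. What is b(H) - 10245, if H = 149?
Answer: -10245 + 149*√149 ≈ -8426.2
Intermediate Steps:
b(I) = I^(3/2)
b(H) - 10245 = 149^(3/2) - 10245 = 149*√149 - 10245 = -10245 + 149*√149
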